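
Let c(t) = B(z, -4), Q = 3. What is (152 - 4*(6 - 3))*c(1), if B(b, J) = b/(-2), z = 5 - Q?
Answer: -140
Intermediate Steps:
z = 2 (z = 5 - 1*3 = 5 - 3 = 2)
B(b, J) = -b/2 (B(b, J) = b*(-1/2) = -b/2)
c(t) = -1 (c(t) = -1/2*2 = -1)
(152 - 4*(6 - 3))*c(1) = (152 - 4*(6 - 3))*(-1) = (152 - 4*3)*(-1) = (152 - 12)*(-1) = 140*(-1) = -140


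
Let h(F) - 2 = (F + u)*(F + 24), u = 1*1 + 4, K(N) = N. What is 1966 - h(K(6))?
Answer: 1634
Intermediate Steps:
u = 5 (u = 1 + 4 = 5)
h(F) = 2 + (5 + F)*(24 + F) (h(F) = 2 + (F + 5)*(F + 24) = 2 + (5 + F)*(24 + F))
1966 - h(K(6)) = 1966 - (122 + 6² + 29*6) = 1966 - (122 + 36 + 174) = 1966 - 1*332 = 1966 - 332 = 1634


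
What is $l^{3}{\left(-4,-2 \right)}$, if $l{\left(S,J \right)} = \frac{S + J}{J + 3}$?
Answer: $-216$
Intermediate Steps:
$l{\left(S,J \right)} = \frac{J + S}{3 + J}$
$l^{3}{\left(-4,-2 \right)} = \left(\frac{-2 - 4}{3 - 2}\right)^{3} = \left(1^{-1} \left(-6\right)\right)^{3} = \left(1 \left(-6\right)\right)^{3} = \left(-6\right)^{3} = -216$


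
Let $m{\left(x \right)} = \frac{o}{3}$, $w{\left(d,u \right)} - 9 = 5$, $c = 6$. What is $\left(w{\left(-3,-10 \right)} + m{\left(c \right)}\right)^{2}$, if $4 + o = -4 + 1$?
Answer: $\frac{1225}{9} \approx 136.11$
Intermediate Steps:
$o = -7$ ($o = -4 + \left(-4 + 1\right) = -4 - 3 = -7$)
$w{\left(d,u \right)} = 14$ ($w{\left(d,u \right)} = 9 + 5 = 14$)
$m{\left(x \right)} = - \frac{7}{3}$
$\left(w{\left(-3,-10 \right)} + m{\left(c \right)}\right)^{2} = \left(14 - \frac{7}{3}\right)^{2} = \left(\frac{35}{3}\right)^{2} = \frac{1225}{9}$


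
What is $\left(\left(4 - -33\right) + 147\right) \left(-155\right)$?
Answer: $-28520$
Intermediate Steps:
$\left(\left(4 - -33\right) + 147\right) \left(-155\right) = \left(\left(4 + 33\right) + 147\right) \left(-155\right) = \left(37 + 147\right) \left(-155\right) = 184 \left(-155\right) = -28520$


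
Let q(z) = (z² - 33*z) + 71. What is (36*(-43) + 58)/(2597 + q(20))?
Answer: -745/1204 ≈ -0.61877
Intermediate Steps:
q(z) = 71 + z² - 33*z
(36*(-43) + 58)/(2597 + q(20)) = (36*(-43) + 58)/(2597 + (71 + 20² - 33*20)) = (-1548 + 58)/(2597 + (71 + 400 - 660)) = -1490/(2597 - 189) = -1490/2408 = -1490*1/2408 = -745/1204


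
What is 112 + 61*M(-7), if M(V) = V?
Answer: -315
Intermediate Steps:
112 + 61*M(-7) = 112 + 61*(-7) = 112 - 427 = -315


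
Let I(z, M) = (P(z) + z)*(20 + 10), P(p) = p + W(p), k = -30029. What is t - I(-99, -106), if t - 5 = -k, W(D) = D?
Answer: 38944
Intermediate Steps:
P(p) = 2*p (P(p) = p + p = 2*p)
I(z, M) = 90*z (I(z, M) = (2*z + z)*(20 + 10) = (3*z)*30 = 90*z)
t = 30034 (t = 5 - 1*(-30029) = 5 + 30029 = 30034)
t - I(-99, -106) = 30034 - 90*(-99) = 30034 - 1*(-8910) = 30034 + 8910 = 38944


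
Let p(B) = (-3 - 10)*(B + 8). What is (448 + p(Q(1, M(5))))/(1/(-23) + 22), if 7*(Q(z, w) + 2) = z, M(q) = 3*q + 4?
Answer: 59271/3535 ≈ 16.767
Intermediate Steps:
M(q) = 4 + 3*q
Q(z, w) = -2 + z/7
p(B) = -104 - 13*B (p(B) = -13*(8 + B) = -104 - 13*B)
(448 + p(Q(1, M(5))))/(1/(-23) + 22) = (448 + (-104 - 13*(-2 + (⅐)*1)))/(1/(-23) + 22) = (448 + (-104 - 13*(-2 + ⅐)))/(-1/23 + 22) = (448 + (-104 - 13*(-13/7)))/(505/23) = (448 + (-104 + 169/7))*(23/505) = (448 - 559/7)*(23/505) = (2577/7)*(23/505) = 59271/3535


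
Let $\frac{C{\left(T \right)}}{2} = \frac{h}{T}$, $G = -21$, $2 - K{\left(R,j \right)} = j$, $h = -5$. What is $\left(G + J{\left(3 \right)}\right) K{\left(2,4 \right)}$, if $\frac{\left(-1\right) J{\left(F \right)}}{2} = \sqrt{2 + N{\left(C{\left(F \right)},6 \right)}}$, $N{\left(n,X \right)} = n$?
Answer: $42 + \frac{8 i \sqrt{3}}{3} \approx 42.0 + 4.6188 i$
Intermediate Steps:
$K{\left(R,j \right)} = 2 - j$
$C{\left(T \right)} = - \frac{10}{T}$ ($C{\left(T \right)} = 2 \left(- \frac{5}{T}\right) = - \frac{10}{T}$)
$J{\left(F \right)} = - 2 \sqrt{2 - \frac{10}{F}}$
$\left(G + J{\left(3 \right)}\right) K{\left(2,4 \right)} = \left(-21 - 2 \sqrt{2} \sqrt{\frac{-5 + 3}{3}}\right) \left(2 - 4\right) = \left(-21 - 2 \sqrt{2} \sqrt{\frac{1}{3} \left(-2\right)}\right) \left(2 - 4\right) = \left(-21 - 2 \sqrt{2} \sqrt{- \frac{2}{3}}\right) \left(-2\right) = \left(-21 - 2 \sqrt{2} \frac{i \sqrt{6}}{3}\right) \left(-2\right) = \left(-21 - \frac{4 i \sqrt{3}}{3}\right) \left(-2\right) = 42 + \frac{8 i \sqrt{3}}{3}$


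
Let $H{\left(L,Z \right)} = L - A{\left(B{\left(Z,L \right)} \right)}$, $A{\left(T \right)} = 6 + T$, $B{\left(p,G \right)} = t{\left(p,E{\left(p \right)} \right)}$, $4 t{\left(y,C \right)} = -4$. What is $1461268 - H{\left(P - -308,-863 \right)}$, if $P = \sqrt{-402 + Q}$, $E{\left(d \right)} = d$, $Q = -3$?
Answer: $1460965 - 9 i \sqrt{5} \approx 1.461 \cdot 10^{6} - 20.125 i$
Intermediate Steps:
$P = 9 i \sqrt{5}$ ($P = \sqrt{-402 - 3} = \sqrt{-405} = 9 i \sqrt{5} \approx 20.125 i$)
$t{\left(y,C \right)} = -1$ ($t{\left(y,C \right)} = \frac{1}{4} \left(-4\right) = -1$)
$B{\left(p,G \right)} = -1$
$H{\left(L,Z \right)} = -5 + L$ ($H{\left(L,Z \right)} = L - \left(6 - 1\right) = L - 5 = -5 + L$)
$1461268 - H{\left(P - -308,-863 \right)} = 1461268 - \left(-5 + \left(9 i \sqrt{5} - -308\right)\right) = 1461268 - \left(-5 + \left(9 i \sqrt{5} + 308\right)\right) = 1461268 - \left(-5 + \left(308 + 9 i \sqrt{5}\right)\right) = 1461268 - \left(303 + 9 i \sqrt{5}\right) = 1460965 - 9 i \sqrt{5}$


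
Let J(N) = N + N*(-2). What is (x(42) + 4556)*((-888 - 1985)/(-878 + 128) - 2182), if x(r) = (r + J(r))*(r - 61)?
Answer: -3721402306/375 ≈ -9.9237e+6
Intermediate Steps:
J(N) = -N (J(N) = N - 2*N = -N)
x(r) = 0 (x(r) = (r - r)*(r - 61) = 0*(-61 + r) = 0)
(x(42) + 4556)*((-888 - 1985)/(-878 + 128) - 2182) = (0 + 4556)*((-888 - 1985)/(-878 + 128) - 2182) = 4556*(-2873/(-750) - 2182) = 4556*(-2873*(-1/750) - 2182) = 4556*(2873/750 - 2182) = 4556*(-1633627/750) = -3721402306/375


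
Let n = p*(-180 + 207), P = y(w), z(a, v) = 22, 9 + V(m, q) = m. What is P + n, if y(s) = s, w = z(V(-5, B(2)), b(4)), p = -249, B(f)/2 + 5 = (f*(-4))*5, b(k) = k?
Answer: -6701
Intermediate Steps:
B(f) = -10 - 40*f (B(f) = -10 + 2*((f*(-4))*5) = -10 + 2*(-4*f*5) = -10 + 2*(-20*f) = -10 - 40*f)
V(m, q) = -9 + m
w = 22
P = 22
n = -6723 (n = -249*(-180 + 207) = -249*27 = -6723)
P + n = 22 - 6723 = -6701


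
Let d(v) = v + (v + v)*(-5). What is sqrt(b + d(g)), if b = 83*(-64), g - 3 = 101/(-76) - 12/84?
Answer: I*sqrt(376829033)/266 ≈ 72.978*I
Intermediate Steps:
g = 813/532 (g = 3 + (101/(-76) - 12/84) = 3 + (101*(-1/76) - 12*1/84) = 3 + (-101/76 - 1/7) = 3 - 783/532 = 813/532 ≈ 1.5282)
d(v) = -9*v (d(v) = v + (2*v)*(-5) = v - 10*v = -9*v)
b = -5312
sqrt(b + d(g)) = sqrt(-5312 - 9*813/532) = sqrt(-5312 - 7317/532) = sqrt(-2833301/532) = I*sqrt(376829033)/266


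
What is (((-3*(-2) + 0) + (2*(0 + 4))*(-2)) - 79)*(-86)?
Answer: 7654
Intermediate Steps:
(((-3*(-2) + 0) + (2*(0 + 4))*(-2)) - 79)*(-86) = (((6 + 0) + (2*4)*(-2)) - 79)*(-86) = ((6 + 8*(-2)) - 79)*(-86) = ((6 - 16) - 79)*(-86) = (-10 - 79)*(-86) = -89*(-86) = 7654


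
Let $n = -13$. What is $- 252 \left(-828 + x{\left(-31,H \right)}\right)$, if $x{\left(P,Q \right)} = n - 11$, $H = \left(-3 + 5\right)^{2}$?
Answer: $214704$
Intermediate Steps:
$H = 4$ ($H = 2^{2} = 4$)
$x{\left(P,Q \right)} = -24$ ($x{\left(P,Q \right)} = -13 - 11 = -24$)
$- 252 \left(-828 + x{\left(-31,H \right)}\right) = - 252 \left(-828 - 24\right) = \left(-252\right) \left(-852\right) = 214704$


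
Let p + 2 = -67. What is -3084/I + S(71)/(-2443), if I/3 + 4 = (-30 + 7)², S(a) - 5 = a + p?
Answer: -359297/183225 ≈ -1.9610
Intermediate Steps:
p = -69 (p = -2 - 67 = -69)
S(a) = -64 + a (S(a) = 5 + (a - 69) = 5 + (-69 + a) = -64 + a)
I = 1575 (I = -12 + 3*(-30 + 7)² = -12 + 3*(-23)² = -12 + 3*529 = -12 + 1587 = 1575)
-3084/I + S(71)/(-2443) = -3084/1575 + (-64 + 71)/(-2443) = -3084*1/1575 + 7*(-1/2443) = -1028/525 - 1/349 = -359297/183225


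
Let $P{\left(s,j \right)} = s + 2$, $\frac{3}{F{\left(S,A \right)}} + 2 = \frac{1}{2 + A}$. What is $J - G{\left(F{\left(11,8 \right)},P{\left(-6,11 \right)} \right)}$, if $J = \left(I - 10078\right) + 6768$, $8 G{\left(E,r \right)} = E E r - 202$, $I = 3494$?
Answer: $\frac{303957}{1444} \approx 210.5$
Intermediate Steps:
$F{\left(S,A \right)} = \frac{3}{-2 + \frac{1}{2 + A}}$
$P{\left(s,j \right)} = 2 + s$
$G{\left(E,r \right)} = - \frac{101}{4} + \frac{r E^{2}}{8}$ ($G{\left(E,r \right)} = \frac{E E r - 202}{8} = \frac{E^{2} r - 202}{8} = \frac{r E^{2} - 202}{8} = \frac{-202 + r E^{2}}{8} = - \frac{101}{4} + \frac{r E^{2}}{8}$)
$J = 184$ ($J = \left(3494 - 10078\right) + 6768 = -6584 + 6768 = 184$)
$J - G{\left(F{\left(11,8 \right)},P{\left(-6,11 \right)} \right)} = 184 - \left(- \frac{101}{4} + \frac{\left(2 - 6\right) \left(\frac{3 \left(-2 - 8\right)}{3 + 2 \cdot 8}\right)^{2}}{8}\right) = 184 - \left(- \frac{101}{4} + \frac{1}{8} \left(-4\right) \left(\frac{3 \left(-2 - 8\right)}{3 + 16}\right)^{2}\right) = 184 - \left(- \frac{101}{4} + \frac{1}{8} \left(-4\right) \left(3 \cdot \frac{1}{19} \left(-10\right)\right)^{2}\right) = 184 - \left(- \frac{101}{4} + \frac{1}{8} \left(-4\right) \left(- \frac{30}{19}\right)^{2}\right) = 184 - \left(- \frac{101}{4} + \frac{1}{8} \left(-4\right) \frac{900}{361}\right) = 184 - \left(- \frac{101}{4} - \frac{450}{361}\right) = 184 - - \frac{38261}{1444} = 184 + \frac{38261}{1444} = \frac{303957}{1444}$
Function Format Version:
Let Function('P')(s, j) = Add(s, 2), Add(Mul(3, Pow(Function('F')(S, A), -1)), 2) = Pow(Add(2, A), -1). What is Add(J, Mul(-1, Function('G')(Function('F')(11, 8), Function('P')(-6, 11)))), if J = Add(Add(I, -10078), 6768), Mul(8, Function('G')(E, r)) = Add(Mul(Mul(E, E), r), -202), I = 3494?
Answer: Rational(303957, 1444) ≈ 210.50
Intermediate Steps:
Function('F')(S, A) = Mul(3, Pow(Add(-2, Pow(Add(2, A), -1)), -1))
Function('P')(s, j) = Add(2, s)
Function('G')(E, r) = Add(Rational(-101, 4), Mul(Rational(1, 8), r, Pow(E, 2))) (Function('G')(E, r) = Mul(Rational(1, 8), Add(Mul(Mul(E, E), r), -202)) = Mul(Rational(1, 8), Add(Mul(Pow(E, 2), r), -202)) = Mul(Rational(1, 8), Add(Mul(r, Pow(E, 2)), -202)) = Mul(Rational(1, 8), Add(-202, Mul(r, Pow(E, 2)))) = Add(Rational(-101, 4), Mul(Rational(1, 8), r, Pow(E, 2))))
J = 184 (J = Add(Add(3494, -10078), 6768) = Add(-6584, 6768) = 184)
Add(J, Mul(-1, Function('G')(Function('F')(11, 8), Function('P')(-6, 11)))) = Add(184, Mul(-1, Add(Rational(-101, 4), Mul(Rational(1, 8), Add(2, -6), Pow(Mul(3, Pow(Add(3, Mul(2, 8)), -1), Add(-2, Mul(-1, 8))), 2))))) = Add(184, Mul(-1, Add(Rational(-101, 4), Mul(Rational(1, 8), -4, Pow(Mul(3, Pow(Add(3, 16), -1), Add(-2, -8)), 2))))) = Add(184, Mul(-1, Add(Rational(-101, 4), Mul(Rational(1, 8), -4, Pow(Mul(3, Pow(19, -1), -10), 2))))) = Add(184, Mul(-1, Add(Rational(-101, 4), Mul(Rational(1, 8), -4, Pow(Mul(3, Rational(1, 19), -10), 2))))) = Add(184, Mul(-1, Add(Rational(-101, 4), Mul(Rational(1, 8), -4, Pow(Rational(-30, 19), 2))))) = Add(184, Mul(-1, Add(Rational(-101, 4), Mul(Rational(1, 8), -4, Rational(900, 361))))) = Add(184, Mul(-1, Add(Rational(-101, 4), Rational(-450, 361)))) = Add(184, Mul(-1, Rational(-38261, 1444))) = Add(184, Rational(38261, 1444)) = Rational(303957, 1444)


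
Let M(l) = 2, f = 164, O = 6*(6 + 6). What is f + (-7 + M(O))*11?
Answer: 109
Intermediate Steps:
O = 72 (O = 6*12 = 72)
f + (-7 + M(O))*11 = 164 + (-7 + 2)*11 = 164 - 5*11 = 164 - 55 = 109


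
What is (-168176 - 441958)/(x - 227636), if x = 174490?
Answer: 305067/26573 ≈ 11.480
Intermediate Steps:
(-168176 - 441958)/(x - 227636) = (-168176 - 441958)/(174490 - 227636) = -610134/(-53146) = -610134*(-1/53146) = 305067/26573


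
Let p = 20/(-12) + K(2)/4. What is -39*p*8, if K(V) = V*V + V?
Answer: 52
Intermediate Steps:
K(V) = V + V² (K(V) = V² + V = V + V²)
p = -⅙ (p = 20/(-12) + (2*(1 + 2))/4 = 20*(-1/12) + (2*3)*(¼) = -5/3 + 6*(¼) = -5/3 + 3/2 = -⅙ ≈ -0.16667)
-39*p*8 = -39*(-⅙)*8 = (13/2)*8 = 52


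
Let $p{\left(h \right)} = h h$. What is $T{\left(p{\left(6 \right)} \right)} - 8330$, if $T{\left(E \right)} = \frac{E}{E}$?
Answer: $-8329$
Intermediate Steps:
$p{\left(h \right)} = h^{2}$
$T{\left(E \right)} = 1$
$T{\left(p{\left(6 \right)} \right)} - 8330 = 1 - 8330 = -8329$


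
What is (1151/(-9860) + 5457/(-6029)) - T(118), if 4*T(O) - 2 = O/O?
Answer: -52664927/29722970 ≈ -1.7719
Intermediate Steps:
T(O) = ¾ (T(O) = ½ + (O/O)/4 = ½ + (¼)*1 = ½ + ¼ = ¾)
(1151/(-9860) + 5457/(-6029)) - T(118) = (1151/(-9860) + 5457/(-6029)) - 1*¾ = (1151*(-1/9860) + 5457*(-1/6029)) - ¾ = (-1151/9860 - 5457/6029) - ¾ = -60745399/59445940 - ¾ = -52664927/29722970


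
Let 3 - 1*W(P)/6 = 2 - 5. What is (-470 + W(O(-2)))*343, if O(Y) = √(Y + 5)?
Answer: -148862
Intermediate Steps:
O(Y) = √(5 + Y)
W(P) = 36 (W(P) = 18 - 6*(2 - 5) = 18 - 6*(-3) = 18 + 18 = 36)
(-470 + W(O(-2)))*343 = (-470 + 36)*343 = -434*343 = -148862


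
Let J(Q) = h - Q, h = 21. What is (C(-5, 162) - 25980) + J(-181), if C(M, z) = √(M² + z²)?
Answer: -25778 + √26269 ≈ -25616.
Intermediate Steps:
J(Q) = 21 - Q
(C(-5, 162) - 25980) + J(-181) = (√((-5)² + 162²) - 25980) + (21 - 1*(-181)) = (√(25 + 26244) - 25980) + (21 + 181) = (√26269 - 25980) + 202 = (-25980 + √26269) + 202 = -25778 + √26269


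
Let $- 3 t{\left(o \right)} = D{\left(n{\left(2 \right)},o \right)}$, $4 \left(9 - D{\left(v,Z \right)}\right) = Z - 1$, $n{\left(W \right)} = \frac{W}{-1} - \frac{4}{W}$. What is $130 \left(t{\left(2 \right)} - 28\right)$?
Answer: $- \frac{24115}{6} \approx -4019.2$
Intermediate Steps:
$n{\left(W \right)} = - W - \frac{4}{W}$ ($n{\left(W \right)} = W \left(-1\right) - \frac{4}{W} = - W - \frac{4}{W}$)
$D{\left(v,Z \right)} = \frac{37}{4} - \frac{Z}{4}$ ($D{\left(v,Z \right)} = 9 - \frac{Z - 1}{4} = 9 - \frac{-1 + Z}{4} = 9 - \left(- \frac{1}{4} + \frac{Z}{4}\right) = \frac{37}{4} - \frac{Z}{4}$)
$t{\left(o \right)} = - \frac{37}{12} + \frac{o}{12}$ ($t{\left(o \right)} = - \frac{\frac{37}{4} - \frac{o}{4}}{3} = - \frac{37}{12} + \frac{o}{12}$)
$130 \left(t{\left(2 \right)} - 28\right) = 130 \left(\left(- \frac{37}{12} + \frac{1}{12} \cdot 2\right) - 28\right) = 130 \left(\left(- \frac{37}{12} + \frac{1}{6}\right) - 28\right) = 130 \left(- \frac{35}{12} - 28\right) = 130 \left(- \frac{371}{12}\right) = - \frac{24115}{6}$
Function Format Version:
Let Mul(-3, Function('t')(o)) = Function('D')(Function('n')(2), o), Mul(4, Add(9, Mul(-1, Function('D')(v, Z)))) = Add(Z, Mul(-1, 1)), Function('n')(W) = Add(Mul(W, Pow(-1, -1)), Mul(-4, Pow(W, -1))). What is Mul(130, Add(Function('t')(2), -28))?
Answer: Rational(-24115, 6) ≈ -4019.2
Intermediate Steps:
Function('n')(W) = Add(Mul(-1, W), Mul(-4, Pow(W, -1))) (Function('n')(W) = Add(Mul(W, -1), Mul(-4, Pow(W, -1))) = Add(Mul(-1, W), Mul(-4, Pow(W, -1))))
Function('D')(v, Z) = Add(Rational(37, 4), Mul(Rational(-1, 4), Z)) (Function('D')(v, Z) = Add(9, Mul(Rational(-1, 4), Add(Z, Mul(-1, 1)))) = Add(9, Mul(Rational(-1, 4), Add(Z, -1))) = Add(9, Mul(Rational(-1, 4), Add(-1, Z))) = Add(9, Add(Rational(1, 4), Mul(Rational(-1, 4), Z))) = Add(Rational(37, 4), Mul(Rational(-1, 4), Z)))
Function('t')(o) = Add(Rational(-37, 12), Mul(Rational(1, 12), o)) (Function('t')(o) = Mul(Rational(-1, 3), Add(Rational(37, 4), Mul(Rational(-1, 4), o))) = Add(Rational(-37, 12), Mul(Rational(1, 12), o)))
Mul(130, Add(Function('t')(2), -28)) = Mul(130, Add(Add(Rational(-37, 12), Mul(Rational(1, 12), 2)), -28)) = Mul(130, Add(Add(Rational(-37, 12), Rational(1, 6)), -28)) = Mul(130, Add(Rational(-35, 12), -28)) = Mul(130, Rational(-371, 12)) = Rational(-24115, 6)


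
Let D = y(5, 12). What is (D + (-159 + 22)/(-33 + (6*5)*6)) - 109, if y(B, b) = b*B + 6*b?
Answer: 3244/147 ≈ 22.068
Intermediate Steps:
y(B, b) = 6*b + B*b (y(B, b) = B*b + 6*b = 6*b + B*b)
D = 132 (D = 12*(6 + 5) = 12*11 = 132)
(D + (-159 + 22)/(-33 + (6*5)*6)) - 109 = (132 + (-159 + 22)/(-33 + (6*5)*6)) - 109 = (132 - 137/(-33 + 30*6)) - 109 = (132 - 137/(-33 + 180)) - 109 = (132 - 137/147) - 109 = 19267/147 - 109 = 3244/147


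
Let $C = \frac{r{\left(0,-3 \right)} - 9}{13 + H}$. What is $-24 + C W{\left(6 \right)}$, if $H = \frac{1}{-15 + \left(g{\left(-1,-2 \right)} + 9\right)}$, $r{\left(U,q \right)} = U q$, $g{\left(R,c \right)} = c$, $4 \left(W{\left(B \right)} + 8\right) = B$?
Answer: $- \frac{2004}{103} \approx -19.456$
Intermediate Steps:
$W{\left(B \right)} = -8 + \frac{B}{4}$
$H = - \frac{1}{8}$ ($H = \frac{1}{-15 + \left(-2 + 9\right)} = \frac{1}{-15 + 7} = \frac{1}{-8} = - \frac{1}{8} \approx -0.125$)
$C = - \frac{72}{103}$ ($C = \frac{0 \left(-3\right) - 9}{13 - \frac{1}{8}} = \frac{0 - 9}{\frac{103}{8}} = \left(-9\right) \frac{8}{103} = - \frac{72}{103} \approx -0.69903$)
$-24 + C W{\left(6 \right)} = -24 - \frac{72 \left(-8 + \frac{1}{4} \cdot 6\right)}{103} = -24 - \frac{72 \left(-8 + \frac{3}{2}\right)}{103} = -24 - - \frac{468}{103} = -24 + \frac{468}{103} = - \frac{2004}{103}$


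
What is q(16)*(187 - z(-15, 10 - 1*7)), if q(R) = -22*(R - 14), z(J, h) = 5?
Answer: -8008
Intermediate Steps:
q(R) = 308 - 22*R (q(R) = -22*(-14 + R) = 308 - 22*R)
q(16)*(187 - z(-15, 10 - 1*7)) = (308 - 22*16)*(187 - 1*5) = (308 - 352)*(187 - 5) = -44*182 = -8008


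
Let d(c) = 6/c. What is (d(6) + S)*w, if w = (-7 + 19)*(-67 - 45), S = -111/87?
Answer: 10752/29 ≈ 370.76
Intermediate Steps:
S = -37/29 (S = -111*1/87 = -37/29 ≈ -1.2759)
w = -1344 (w = 12*(-112) = -1344)
(d(6) + S)*w = (6/6 - 37/29)*(-1344) = (6*(⅙) - 37/29)*(-1344) = (1 - 37/29)*(-1344) = -8/29*(-1344) = 10752/29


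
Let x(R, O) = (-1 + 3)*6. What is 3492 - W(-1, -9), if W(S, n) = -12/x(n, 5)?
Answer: 3493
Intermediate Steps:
x(R, O) = 12 (x(R, O) = 2*6 = 12)
W(S, n) = -1 (W(S, n) = -12/12 = -12*1/12 = -1)
3492 - W(-1, -9) = 3492 - 1*(-1) = 3492 + 1 = 3493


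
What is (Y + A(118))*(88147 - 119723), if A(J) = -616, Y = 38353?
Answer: -1191583512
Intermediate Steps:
(Y + A(118))*(88147 - 119723) = (38353 - 616)*(88147 - 119723) = 37737*(-31576) = -1191583512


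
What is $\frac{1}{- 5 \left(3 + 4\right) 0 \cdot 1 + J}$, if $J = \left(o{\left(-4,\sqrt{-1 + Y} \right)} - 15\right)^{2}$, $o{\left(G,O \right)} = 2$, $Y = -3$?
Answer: $\frac{1}{169} \approx 0.0059172$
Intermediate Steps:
$J = 169$ ($J = \left(2 - 15\right)^{2} = \left(-13\right)^{2} = 169$)
$\frac{1}{- 5 \left(3 + 4\right) 0 \cdot 1 + J} = \frac{1}{- 5 \left(3 + 4\right) 0 \cdot 1 + 169} = \frac{1}{- 5 \cdot 7 \cdot 0 \cdot 1 + 169} = \frac{1}{\left(-5\right) 0 \cdot 1 + 169} = \frac{1}{0 \cdot 1 + 169} = \frac{1}{0 + 169} = \frac{1}{169}$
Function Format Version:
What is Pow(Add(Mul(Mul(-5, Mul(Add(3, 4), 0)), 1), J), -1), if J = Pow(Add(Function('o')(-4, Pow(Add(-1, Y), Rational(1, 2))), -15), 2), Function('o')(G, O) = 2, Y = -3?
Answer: Rational(1, 169) ≈ 0.0059172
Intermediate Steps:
J = 169 (J = Pow(Add(2, -15), 2) = Pow(-13, 2) = 169)
Pow(Add(Mul(Mul(-5, Mul(Add(3, 4), 0)), 1), J), -1) = Pow(Add(Mul(Mul(-5, Mul(Add(3, 4), 0)), 1), 169), -1) = Pow(Add(Mul(Mul(-5, Mul(7, 0)), 1), 169), -1) = Pow(Add(Mul(Mul(-5, 0), 1), 169), -1) = Pow(Add(Mul(0, 1), 169), -1) = Pow(Add(0, 169), -1) = Pow(169, -1) = Rational(1, 169)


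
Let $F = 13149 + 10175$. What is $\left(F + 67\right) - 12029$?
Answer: $11362$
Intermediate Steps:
$F = 23324$
$\left(F + 67\right) - 12029 = \left(23324 + 67\right) - 12029 = 23391 - 12029 = 11362$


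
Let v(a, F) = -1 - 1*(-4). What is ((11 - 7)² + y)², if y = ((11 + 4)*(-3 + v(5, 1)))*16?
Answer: 256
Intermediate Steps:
v(a, F) = 3 (v(a, F) = -1 + 4 = 3)
y = 0 (y = ((11 + 4)*(-3 + 3))*16 = (15*0)*16 = 0*16 = 0)
((11 - 7)² + y)² = ((11 - 7)² + 0)² = (4² + 0)² = (16 + 0)² = 16² = 256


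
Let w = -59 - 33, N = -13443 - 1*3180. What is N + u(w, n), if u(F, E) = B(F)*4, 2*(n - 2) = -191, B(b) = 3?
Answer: -16611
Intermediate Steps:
N = -16623 (N = -13443 - 3180 = -16623)
w = -92
n = -187/2 (n = 2 + (1/2)*(-191) = 2 - 191/2 = -187/2 ≈ -93.500)
u(F, E) = 12 (u(F, E) = 3*4 = 12)
N + u(w, n) = -16623 + 12 = -16611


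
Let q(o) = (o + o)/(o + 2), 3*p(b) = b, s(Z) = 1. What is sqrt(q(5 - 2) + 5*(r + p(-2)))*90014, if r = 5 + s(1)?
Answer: 90014*sqrt(6270)/15 ≈ 4.7517e+5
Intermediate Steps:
p(b) = b/3
r = 6 (r = 5 + 1 = 6)
q(o) = 2*o/(2 + o) (q(o) = (2*o)/(2 + o) = 2*o/(2 + o))
sqrt(q(5 - 2) + 5*(r + p(-2)))*90014 = sqrt(2*(5 - 2)/(2 + (5 - 2)) + 5*(6 + (1/3)*(-2)))*90014 = sqrt(2*3/(2 + 3) + 5*(6 - 2/3))*90014 = sqrt(2*3/5 + 5*(16/3))*90014 = sqrt(2*3*(1/5) + 80/3)*90014 = sqrt(6/5 + 80/3)*90014 = sqrt(418/15)*90014 = (sqrt(6270)/15)*90014 = 90014*sqrt(6270)/15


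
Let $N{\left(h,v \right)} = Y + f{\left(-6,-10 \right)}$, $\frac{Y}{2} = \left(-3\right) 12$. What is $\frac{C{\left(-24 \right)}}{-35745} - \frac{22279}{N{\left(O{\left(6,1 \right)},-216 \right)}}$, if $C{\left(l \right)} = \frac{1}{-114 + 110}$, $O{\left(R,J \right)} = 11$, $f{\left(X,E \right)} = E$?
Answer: $\frac{1592725751}{5862180} \approx 271.7$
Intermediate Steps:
$Y = -72$ ($Y = 2 \left(\left(-3\right) 12\right) = 2 \left(-36\right) = -72$)
$C{\left(l \right)} = - \frac{1}{4}$ ($C{\left(l \right)} = \frac{1}{-4} = - \frac{1}{4}$)
$N{\left(h,v \right)} = -82$ ($N{\left(h,v \right)} = -72 - 10 = -82$)
$\frac{C{\left(-24 \right)}}{-35745} - \frac{22279}{N{\left(O{\left(6,1 \right)},-216 \right)}} = - \frac{1}{4 \left(-35745\right)} - \frac{22279}{-82} = \left(- \frac{1}{4}\right) \left(- \frac{1}{35745}\right) - - \frac{22279}{82} = \frac{1}{142980} + \frac{22279}{82} = \frac{1592725751}{5862180}$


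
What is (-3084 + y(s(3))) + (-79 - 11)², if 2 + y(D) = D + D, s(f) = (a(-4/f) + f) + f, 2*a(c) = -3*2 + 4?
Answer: 5024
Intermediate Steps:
a(c) = -1 (a(c) = (-3*2 + 4)/2 = (-6 + 4)/2 = (½)*(-2) = -1)
s(f) = -1 + 2*f (s(f) = (-1 + f) + f = -1 + 2*f)
y(D) = -2 + 2*D (y(D) = -2 + (D + D) = -2 + 2*D)
(-3084 + y(s(3))) + (-79 - 11)² = (-3084 + (-2 + 2*(-1 + 2*3))) + (-79 - 11)² = (-3084 + (-2 + 2*(-1 + 6))) + (-90)² = (-3084 + (-2 + 2*5)) + 8100 = (-3084 + (-2 + 10)) + 8100 = (-3084 + 8) + 8100 = -3076 + 8100 = 5024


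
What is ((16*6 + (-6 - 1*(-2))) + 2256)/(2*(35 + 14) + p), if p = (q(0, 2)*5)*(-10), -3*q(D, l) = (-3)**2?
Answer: 587/62 ≈ 9.4677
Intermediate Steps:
q(D, l) = -3 (q(D, l) = -1/3*(-3)**2 = -1/3*9 = -3)
p = 150 (p = -3*5*(-10) = -15*(-10) = 150)
((16*6 + (-6 - 1*(-2))) + 2256)/(2*(35 + 14) + p) = ((16*6 + (-6 - 1*(-2))) + 2256)/(2*(35 + 14) + 150) = ((96 + (-6 + 2)) + 2256)/(2*49 + 150) = ((96 - 4) + 2256)/(98 + 150) = (92 + 2256)/248 = 2348*(1/248) = 587/62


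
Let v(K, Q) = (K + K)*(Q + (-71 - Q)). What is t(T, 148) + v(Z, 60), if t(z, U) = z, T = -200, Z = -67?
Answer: 9314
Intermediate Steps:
v(K, Q) = -142*K (v(K, Q) = (2*K)*(-71) = -142*K)
t(T, 148) + v(Z, 60) = -200 - 142*(-67) = -200 + 9514 = 9314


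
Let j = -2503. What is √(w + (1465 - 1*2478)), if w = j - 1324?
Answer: 22*I*√10 ≈ 69.57*I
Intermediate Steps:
w = -3827 (w = -2503 - 1324 = -3827)
√(w + (1465 - 1*2478)) = √(-3827 + (1465 - 1*2478)) = √(-3827 + (1465 - 2478)) = √(-3827 - 1013) = √(-4840) = 22*I*√10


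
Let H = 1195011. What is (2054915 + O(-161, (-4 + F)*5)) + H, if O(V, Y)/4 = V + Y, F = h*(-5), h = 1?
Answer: 3249102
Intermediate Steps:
F = -5 (F = 1*(-5) = -5)
O(V, Y) = 4*V + 4*Y (O(V, Y) = 4*(V + Y) = 4*V + 4*Y)
(2054915 + O(-161, (-4 + F)*5)) + H = (2054915 + (4*(-161) + 4*((-4 - 5)*5))) + 1195011 = (2054915 + (-644 + 4*(-9*5))) + 1195011 = (2054915 + (-644 + 4*(-45))) + 1195011 = (2054915 + (-644 - 180)) + 1195011 = (2054915 - 824) + 1195011 = 2054091 + 1195011 = 3249102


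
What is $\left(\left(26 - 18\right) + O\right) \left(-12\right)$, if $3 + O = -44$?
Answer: $468$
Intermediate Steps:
$O = -47$ ($O = -3 - 44 = -47$)
$\left(\left(26 - 18\right) + O\right) \left(-12\right) = \left(\left(26 - 18\right) - 47\right) \left(-12\right) = \left(8 - 47\right) \left(-12\right) = \left(-39\right) \left(-12\right) = 468$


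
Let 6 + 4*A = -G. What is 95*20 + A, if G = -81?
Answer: 7675/4 ≈ 1918.8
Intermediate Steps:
A = 75/4 (A = -3/2 + (-1*(-81))/4 = -3/2 + (¼)*81 = -3/2 + 81/4 = 75/4 ≈ 18.750)
95*20 + A = 95*20 + 75/4 = 1900 + 75/4 = 7675/4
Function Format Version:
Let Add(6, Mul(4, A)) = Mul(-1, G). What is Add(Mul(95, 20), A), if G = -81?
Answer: Rational(7675, 4) ≈ 1918.8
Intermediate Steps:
A = Rational(75, 4) (A = Add(Rational(-3, 2), Mul(Rational(1, 4), Mul(-1, -81))) = Add(Rational(-3, 2), Mul(Rational(1, 4), 81)) = Add(Rational(-3, 2), Rational(81, 4)) = Rational(75, 4) ≈ 18.750)
Add(Mul(95, 20), A) = Add(Mul(95, 20), Rational(75, 4)) = Add(1900, Rational(75, 4)) = Rational(7675, 4)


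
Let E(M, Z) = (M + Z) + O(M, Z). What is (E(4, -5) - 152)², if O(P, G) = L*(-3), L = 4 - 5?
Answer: 22500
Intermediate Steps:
L = -1
O(P, G) = 3 (O(P, G) = -1*(-3) = 3)
E(M, Z) = 3 + M + Z (E(M, Z) = (M + Z) + 3 = 3 + M + Z)
(E(4, -5) - 152)² = ((3 + 4 - 5) - 152)² = (2 - 152)² = (-150)² = 22500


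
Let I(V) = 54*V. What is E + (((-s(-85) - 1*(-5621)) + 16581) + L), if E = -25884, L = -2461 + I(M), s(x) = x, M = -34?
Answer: -7894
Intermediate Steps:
L = -4297 (L = -2461 + 54*(-34) = -2461 - 1836 = -4297)
E + (((-s(-85) - 1*(-5621)) + 16581) + L) = -25884 + (((-1*(-85) - 1*(-5621)) + 16581) - 4297) = -25884 + (((85 + 5621) + 16581) - 4297) = -25884 + ((5706 + 16581) - 4297) = -25884 + (22287 - 4297) = -25884 + 17990 = -7894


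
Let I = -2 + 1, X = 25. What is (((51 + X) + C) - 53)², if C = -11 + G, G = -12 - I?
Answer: 1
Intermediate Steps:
I = -1
G = -11 (G = -12 - 1*(-1) = -12 + 1 = -11)
C = -22 (C = -11 - 11 = -22)
(((51 + X) + C) - 53)² = (((51 + 25) - 22) - 53)² = ((76 - 22) - 53)² = (54 - 53)² = 1² = 1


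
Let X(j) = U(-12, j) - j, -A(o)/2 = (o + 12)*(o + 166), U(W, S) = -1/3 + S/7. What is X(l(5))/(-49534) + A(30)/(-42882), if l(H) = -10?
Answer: 407587255/1062058494 ≈ 0.38377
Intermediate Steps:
U(W, S) = -⅓ + S/7 (U(W, S) = -1*⅓ + S*(⅐) = -⅓ + S/7)
A(o) = -2*(12 + o)*(166 + o) (A(o) = -2*(o + 12)*(o + 166) = -2*(12 + o)*(166 + o))
X(j) = -⅓ - 6*j/7 (X(j) = (-⅓ + j/7) - j = -⅓ - 6*j/7)
X(l(5))/(-49534) + A(30)/(-42882) = (-⅓ - 6/7*(-10))/(-49534) + (-3984 - 356*30 - 2*30²)/(-42882) = (-⅓ + 60/7)*(-1/49534) + (-3984 - 10680 - 2*900)*(-1/42882) = (173/21)*(-1/49534) + (-3984 - 10680 - 1800)*(-1/42882) = -173/1040214 - 16464*(-1/42882) = -173/1040214 + 392/1021 = 407587255/1062058494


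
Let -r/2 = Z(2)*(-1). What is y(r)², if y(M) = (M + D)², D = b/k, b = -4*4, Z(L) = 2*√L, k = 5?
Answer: 1934336/625 - 270336*√2/125 ≈ 36.435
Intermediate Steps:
b = -16
D = -16/5 ≈ -3.2000
r = 4*√2 (r = -2*2*√2*(-1) = -(-4)*√2 = 4*√2 ≈ 5.6569)
y(M) = (-16/5 + M)² (y(M) = (M - 16/5)² = (-16/5 + M)²)
y(r)² = ((-16 + 5*(4*√2))²/25)² = ((-16 + 20*√2)²/25)² = (-16 + 20*√2)⁴/625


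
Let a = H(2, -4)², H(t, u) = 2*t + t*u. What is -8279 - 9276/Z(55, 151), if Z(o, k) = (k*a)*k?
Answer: -755080235/91204 ≈ -8279.0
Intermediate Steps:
a = 16 (a = (2*(2 - 4))² = (2*(-2))² = (-4)² = 16)
Z(o, k) = 16*k² (Z(o, k) = (k*16)*k = (16*k)*k = 16*k²)
-8279 - 9276/Z(55, 151) = -8279 - 9276/(16*151²) = -8279 - 9276/(16*22801) = -8279 - 9276/364816 = -8279 - 9276*1/364816 = -8279 - 2319/91204 = -755080235/91204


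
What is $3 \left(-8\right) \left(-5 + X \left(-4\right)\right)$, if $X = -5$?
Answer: $-360$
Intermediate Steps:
$3 \left(-8\right) \left(-5 + X \left(-4\right)\right) = 3 \left(-8\right) \left(-5 - -20\right) = - 24 \left(-5 + 20\right) = \left(-24\right) 15 = -360$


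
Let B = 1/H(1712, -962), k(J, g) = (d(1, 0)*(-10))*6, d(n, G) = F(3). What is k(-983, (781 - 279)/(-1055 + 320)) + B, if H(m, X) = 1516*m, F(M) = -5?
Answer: 778617601/2595392 ≈ 300.00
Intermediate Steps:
d(n, G) = -5
k(J, g) = 300 (k(J, g) = -5*(-10)*6 = 50*6 = 300)
B = 1/2595392 (B = 1/(1516*1712) = 1/2595392 ≈ 3.8530e-7)
k(-983, (781 - 279)/(-1055 + 320)) + B = 300 + 1/2595392 = 778617601/2595392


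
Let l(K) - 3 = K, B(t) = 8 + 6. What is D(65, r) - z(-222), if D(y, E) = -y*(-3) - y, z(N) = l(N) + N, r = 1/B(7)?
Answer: 571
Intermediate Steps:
B(t) = 14
l(K) = 3 + K
r = 1/14 ≈ 0.071429
z(N) = 3 + 2*N (z(N) = (3 + N) + N = 3 + 2*N)
D(y, E) = 2*y (D(y, E) = 3*y - y = 2*y)
D(65, r) - z(-222) = 2*65 - (3 + 2*(-222)) = 130 - (3 - 444) = 130 - 1*(-441) = 130 + 441 = 571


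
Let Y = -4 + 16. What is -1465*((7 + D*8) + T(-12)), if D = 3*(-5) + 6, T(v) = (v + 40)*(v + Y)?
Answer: 95225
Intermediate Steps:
Y = 12
T(v) = (12 + v)*(40 + v) (T(v) = (v + 40)*(v + 12) = (40 + v)*(12 + v) = (12 + v)*(40 + v))
D = -9 (D = -15 + 6 = -9)
-1465*((7 + D*8) + T(-12)) = -1465*((7 - 9*8) + (480 + (-12)² + 52*(-12))) = -1465*((7 - 72) + (480 + 144 - 624)) = -1465*(-65 + 0) = -1465*(-65) = 95225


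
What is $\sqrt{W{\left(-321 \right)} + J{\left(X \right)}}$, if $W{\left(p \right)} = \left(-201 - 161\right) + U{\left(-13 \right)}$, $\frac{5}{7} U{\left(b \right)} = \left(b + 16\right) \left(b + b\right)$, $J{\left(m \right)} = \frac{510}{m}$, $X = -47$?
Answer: $\frac{i \sqrt{26621270}}{235} \approx 21.956 i$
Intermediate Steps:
$U{\left(b \right)} = \frac{14 b \left(16 + b\right)}{5}$ ($U{\left(b \right)} = \frac{7 \left(b + 16\right) \left(b + b\right)}{5} = \frac{7 \left(16 + b\right) 2 b}{5} = \frac{7 \cdot 2 b \left(16 + b\right)}{5} = \frac{14 b \left(16 + b\right)}{5}$)
$W{\left(p \right)} = - \frac{2356}{5}$ ($W{\left(p \right)} = \left(-201 - 161\right) + \frac{14}{5} \left(-13\right) \left(16 - 13\right) = -362 + \frac{14}{5} \left(-13\right) 3 = -362 - \frac{546}{5} = - \frac{2356}{5}$)
$\sqrt{W{\left(-321 \right)} + J{\left(X \right)}} = \sqrt{- \frac{2356}{5} + \frac{510}{-47}} = \sqrt{- \frac{2356}{5} + 510 \left(- \frac{1}{47}\right)} = \sqrt{- \frac{2356}{5} - \frac{510}{47}} = \sqrt{- \frac{113282}{235}} = \frac{i \sqrt{26621270}}{235}$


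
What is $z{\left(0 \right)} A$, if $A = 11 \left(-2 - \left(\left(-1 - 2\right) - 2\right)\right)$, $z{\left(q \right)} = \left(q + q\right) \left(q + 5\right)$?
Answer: $0$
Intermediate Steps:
$z{\left(q \right)} = 2 q \left(5 + q\right)$
$A = 33$ ($A = 11 \left(-2 - \left(-3 - 2\right)\right) = 11 \left(-2 - -5\right) = 11 \left(-2 + 5\right) = 11 \cdot 3 = 33$)
$z{\left(0 \right)} A = 2 \cdot 0 \left(5 + 0\right) 33 = 2 \cdot 0 \cdot 5 \cdot 33 = 0 \cdot 33 = 0$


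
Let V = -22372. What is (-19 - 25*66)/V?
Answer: 1669/22372 ≈ 0.074602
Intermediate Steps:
(-19 - 25*66)/V = (-19 - 25*66)/(-22372) = (-19 - 1650)*(-1/22372) = -1669*(-1/22372) = 1669/22372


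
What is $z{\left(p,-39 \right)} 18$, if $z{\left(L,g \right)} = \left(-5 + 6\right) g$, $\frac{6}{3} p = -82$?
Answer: $-702$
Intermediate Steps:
$p = -41$ ($p = \frac{1}{2} \left(-82\right) = -41$)
$z{\left(L,g \right)} = g$ ($z{\left(L,g \right)} = 1 g = g$)
$z{\left(p,-39 \right)} 18 = \left(-39\right) 18 = -702$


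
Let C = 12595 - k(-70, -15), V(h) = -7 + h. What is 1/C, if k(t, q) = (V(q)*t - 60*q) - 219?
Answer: 1/10374 ≈ 9.6395e-5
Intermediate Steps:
k(t, q) = -219 - 60*q + t*(-7 + q) (k(t, q) = ((-7 + q)*t - 60*q) - 219 = (t*(-7 + q) - 60*q) - 219 = (-60*q + t*(-7 + q)) - 219 = -219 - 60*q + t*(-7 + q))
C = 10374 (C = 12595 - (-219 - 60*(-15) - 70*(-7 - 15)) = 12595 - (-219 + 900 - 70*(-22)) = 12595 - (-219 + 900 + 1540) = 12595 - 1*2221 = 12595 - 2221 = 10374)
1/C = 1/10374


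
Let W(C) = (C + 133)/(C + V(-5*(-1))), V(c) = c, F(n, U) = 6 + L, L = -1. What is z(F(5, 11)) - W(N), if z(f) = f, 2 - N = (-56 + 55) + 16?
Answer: 20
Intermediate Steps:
F(n, U) = 5 (F(n, U) = 6 - 1 = 5)
N = -13 (N = 2 - ((-56 + 55) + 16) = 2 - (-1 + 16) = 2 - 1*15 = 2 - 15 = -13)
W(C) = (133 + C)/(5 + C) (W(C) = (C + 133)/(C - 5*(-1)) = (133 + C)/(C + 5) = (133 + C)/(5 + C))
z(F(5, 11)) - W(N) = 5 - (133 - 13)/(5 - 13) = 5 - 120/(-8) = 5 - (-1)*120/8 = 5 - 1*(-15) = 5 + 15 = 20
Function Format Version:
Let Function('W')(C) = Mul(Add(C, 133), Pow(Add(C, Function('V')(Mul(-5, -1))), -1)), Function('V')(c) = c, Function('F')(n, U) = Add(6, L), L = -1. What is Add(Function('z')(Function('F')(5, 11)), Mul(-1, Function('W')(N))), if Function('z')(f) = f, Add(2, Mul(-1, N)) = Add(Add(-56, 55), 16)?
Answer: 20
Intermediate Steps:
Function('F')(n, U) = 5 (Function('F')(n, U) = Add(6, -1) = 5)
N = -13 (N = Add(2, Mul(-1, Add(Add(-56, 55), 16))) = Add(2, Mul(-1, Add(-1, 16))) = Add(2, Mul(-1, 15)) = Add(2, -15) = -13)
Function('W')(C) = Mul(Pow(Add(5, C), -1), Add(133, C)) (Function('W')(C) = Mul(Add(C, 133), Pow(Add(C, Mul(-5, -1)), -1)) = Mul(Add(133, C), Pow(Add(C, 5), -1)) = Mul(Add(133, C), Pow(Add(5, C), -1)) = Mul(Pow(Add(5, C), -1), Add(133, C)))
Add(Function('z')(Function('F')(5, 11)), Mul(-1, Function('W')(N))) = Add(5, Mul(-1, Mul(Pow(Add(5, -13), -1), Add(133, -13)))) = Add(5, Mul(-1, Mul(Pow(-8, -1), 120))) = Add(5, Mul(-1, Mul(Rational(-1, 8), 120))) = Add(5, Mul(-1, -15)) = Add(5, 15) = 20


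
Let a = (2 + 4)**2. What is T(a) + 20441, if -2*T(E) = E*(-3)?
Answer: 20495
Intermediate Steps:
a = 36 (a = 6**2 = 36)
T(E) = 3*E/2 (T(E) = -E*(-3)/2 = -(-3)*E/2 = 3*E/2)
T(a) + 20441 = (3/2)*36 + 20441 = 54 + 20441 = 20495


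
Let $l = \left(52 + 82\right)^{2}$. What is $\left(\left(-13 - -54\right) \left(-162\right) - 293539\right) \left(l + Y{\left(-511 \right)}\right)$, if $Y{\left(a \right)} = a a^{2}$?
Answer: $40048610592375$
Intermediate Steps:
$Y{\left(a \right)} = a^{3}$
$l = 17956$ ($l = 134^{2} = 17956$)
$\left(\left(-13 - -54\right) \left(-162\right) - 293539\right) \left(l + Y{\left(-511 \right)}\right) = \left(\left(-13 - -54\right) \left(-162\right) - 293539\right) \left(17956 + \left(-511\right)^{3}\right) = \left(\left(-13 + 54\right) \left(-162\right) - 293539\right) \left(17956 - 133432831\right) = \left(41 \left(-162\right) - 293539\right) \left(-133414875\right) = \left(-6642 - 293539\right) \left(-133414875\right) = \left(-300181\right) \left(-133414875\right) = 40048610592375$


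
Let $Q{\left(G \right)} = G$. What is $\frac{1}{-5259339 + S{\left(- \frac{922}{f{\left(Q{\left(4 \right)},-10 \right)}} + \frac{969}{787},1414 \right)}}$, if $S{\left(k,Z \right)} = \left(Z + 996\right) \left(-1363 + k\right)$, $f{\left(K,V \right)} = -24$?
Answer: $- \frac{4722}{39894371843} \approx -1.1836 \cdot 10^{-7}$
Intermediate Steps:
$S{\left(k,Z \right)} = \left(-1363 + k\right) \left(996 + Z\right)$ ($S{\left(k,Z \right)} = \left(996 + Z\right) \left(-1363 + k\right) = \left(-1363 + k\right) \left(996 + Z\right)$)
$\frac{1}{-5259339 + S{\left(- \frac{922}{f{\left(Q{\left(4 \right)},-10 \right)}} + \frac{969}{787},1414 \right)}} = \frac{1}{-5259339 + \left(-1357548 - 1927282 + 996 \left(- \frac{922}{-24} + \frac{969}{787}\right) + 1414 \left(- \frac{922}{-24} + \frac{969}{787}\right)\right)} = \frac{1}{-5259339 + \left(-1357548 - 1927282 + 996 \left(\left(-922\right) \left(- \frac{1}{24}\right) + 969 \cdot \frac{1}{787}\right) + 1414 \left(\left(-922\right) \left(- \frac{1}{24}\right) + 969 \cdot \frac{1}{787}\right)\right)} = \frac{1}{-5259339 + \left(-1357548 - 1927282 + 996 \left(\frac{461}{12} + \frac{969}{787}\right) + 1414 \left(\frac{461}{12} + \frac{969}{787}\right)\right)} = \frac{1}{-5259339 + \left(-1357548 - 1927282 + 996 \cdot \frac{374435}{9444} + 1414 \cdot \frac{374435}{9444}\right)} = \frac{1}{-5259339 + \left(-1357548 - 1927282 + \frac{31078105}{787} + \frac{264725545}{4722}\right)} = \frac{1}{-5259339 - \frac{15059773085}{4722}} = \frac{1}{- \frac{39894371843}{4722}} = - \frac{4722}{39894371843}$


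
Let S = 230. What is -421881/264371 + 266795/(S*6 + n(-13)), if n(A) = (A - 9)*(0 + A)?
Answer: 69830007199/440442086 ≈ 158.55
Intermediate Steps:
n(A) = A*(-9 + A) (n(A) = (-9 + A)*A = A*(-9 + A))
-421881/264371 + 266795/(S*6 + n(-13)) = -421881/264371 + 266795/(230*6 - 13*(-9 - 13)) = -421881*1/264371 + 266795/(1380 - 13*(-22)) = -421881/264371 + 266795/(1380 + 286) = -421881/264371 + 266795/1666 = 69830007199/440442086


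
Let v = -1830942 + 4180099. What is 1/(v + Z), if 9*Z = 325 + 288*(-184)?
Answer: 9/21089746 ≈ 4.2675e-7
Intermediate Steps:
v = 2349157
Z = -52667/9 (Z = (325 + 288*(-184))/9 = (325 - 52992)/9 = (⅑)*(-52667) = -52667/9 ≈ -5851.9)
1/(v + Z) = 1/(2349157 - 52667/9) = 1/(21089746/9) = 9/21089746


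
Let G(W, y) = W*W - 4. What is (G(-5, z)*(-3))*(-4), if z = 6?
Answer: 252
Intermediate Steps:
G(W, y) = -4 + W² (G(W, y) = W² - 4 = -4 + W²)
(G(-5, z)*(-3))*(-4) = ((-4 + (-5)²)*(-3))*(-4) = ((-4 + 25)*(-3))*(-4) = (21*(-3))*(-4) = -63*(-4) = 252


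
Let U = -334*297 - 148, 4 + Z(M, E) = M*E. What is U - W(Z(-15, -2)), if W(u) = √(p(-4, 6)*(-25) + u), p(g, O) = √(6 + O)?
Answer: -99346 - √(26 - 50*√3) ≈ -99346.0 - 7.7848*I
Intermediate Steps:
Z(M, E) = -4 + E*M (Z(M, E) = -4 + M*E = -4 + E*M)
W(u) = √(u - 50*√3) (W(u) = √(√(6 + 6)*(-25) + u) = √(√12*(-25) + u) = √((2*√3)*(-25) + u) = √(-50*√3 + u) = √(u - 50*√3))
U = -99346 (U = -99198 - 148 = -99346)
U - W(Z(-15, -2)) = -99346 - √((-4 - 2*(-15)) - 50*√3) = -99346 - √((-4 + 30) - 50*√3) = -99346 - √(26 - 50*√3)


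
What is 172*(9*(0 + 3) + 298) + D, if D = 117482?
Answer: 173382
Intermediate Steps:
172*(9*(0 + 3) + 298) + D = 172*(9*(0 + 3) + 298) + 117482 = 172*(9*3 + 298) + 117482 = 172*(27 + 298) + 117482 = 172*325 + 117482 = 55900 + 117482 = 173382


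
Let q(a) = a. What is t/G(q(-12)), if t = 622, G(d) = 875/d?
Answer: -7464/875 ≈ -8.5303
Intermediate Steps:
t/G(q(-12)) = 622/((875/(-12))) = 622/((875*(-1/12))) = 622/(-875/12) = 622*(-12/875) = -7464/875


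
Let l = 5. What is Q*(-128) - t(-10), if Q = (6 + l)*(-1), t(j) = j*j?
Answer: 1308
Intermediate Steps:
t(j) = j²
Q = -11 (Q = (6 + 5)*(-1) = 11*(-1) = -11)
Q*(-128) - t(-10) = -11*(-128) - 1*(-10)² = 1408 - 1*100 = 1408 - 100 = 1308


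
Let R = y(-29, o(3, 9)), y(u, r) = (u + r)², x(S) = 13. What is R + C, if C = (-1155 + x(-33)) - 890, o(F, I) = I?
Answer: -1632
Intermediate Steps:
y(u, r) = (r + u)²
R = 400 (R = (9 - 29)² = (-20)² = 400)
C = -2032 (C = (-1155 + 13) - 890 = -1142 - 890 = -2032)
R + C = 400 - 2032 = -1632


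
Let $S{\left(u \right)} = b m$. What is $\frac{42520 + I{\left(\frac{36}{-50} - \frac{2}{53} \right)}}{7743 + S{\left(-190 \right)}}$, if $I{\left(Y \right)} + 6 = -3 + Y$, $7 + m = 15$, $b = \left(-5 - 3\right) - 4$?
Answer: $\frac{18775357}{3377425} \approx 5.5591$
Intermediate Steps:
$b = -12$ ($b = \left(-5 - 3\right) - 4 = -8 - 4 = -12$)
$m = 8$ ($m = -7 + 15 = 8$)
$S{\left(u \right)} = -96$ ($S{\left(u \right)} = \left(-12\right) 8 = -96$)
$I{\left(Y \right)} = -9 + Y$ ($I{\left(Y \right)} = -6 + \left(-3 + Y\right) = -9 + Y$)
$\frac{42520 + I{\left(\frac{36}{-50} - \frac{2}{53} \right)}}{7743 + S{\left(-190 \right)}} = \frac{42520 + \left(-9 + \left(\frac{36}{-50} - \frac{2}{53}\right)\right)}{7743 - 96} = \frac{42520 + \left(-9 + \left(36 \left(- \frac{1}{50}\right) - \frac{2}{53}\right)\right)}{7647} = \left(42520 - \frac{12929}{1325}\right) \frac{1}{7647} = \frac{56326071}{1325} \cdot \frac{1}{7647} = \frac{18775357}{3377425}$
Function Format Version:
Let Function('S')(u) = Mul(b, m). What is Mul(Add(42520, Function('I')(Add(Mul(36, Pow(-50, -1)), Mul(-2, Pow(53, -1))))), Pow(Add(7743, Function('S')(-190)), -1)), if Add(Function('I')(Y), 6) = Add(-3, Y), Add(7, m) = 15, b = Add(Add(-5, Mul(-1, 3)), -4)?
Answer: Rational(18775357, 3377425) ≈ 5.5591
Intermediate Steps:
b = -12 (b = Add(Add(-5, -3), -4) = Add(-8, -4) = -12)
m = 8 (m = Add(-7, 15) = 8)
Function('S')(u) = -96 (Function('S')(u) = Mul(-12, 8) = -96)
Function('I')(Y) = Add(-9, Y) (Function('I')(Y) = Add(-6, Add(-3, Y)) = Add(-9, Y))
Mul(Add(42520, Function('I')(Add(Mul(36, Pow(-50, -1)), Mul(-2, Pow(53, -1))))), Pow(Add(7743, Function('S')(-190)), -1)) = Mul(Add(42520, Add(-9, Add(Mul(36, Pow(-50, -1)), Mul(-2, Pow(53, -1))))), Pow(Add(7743, -96), -1)) = Mul(Add(42520, Add(-9, Add(Mul(36, Rational(-1, 50)), Mul(-2, Rational(1, 53))))), Pow(7647, -1)) = Mul(Add(42520, Add(-9, Add(Rational(-18, 25), Rational(-2, 53)))), Rational(1, 7647)) = Mul(Add(42520, Add(-9, Rational(-1004, 1325))), Rational(1, 7647)) = Mul(Add(42520, Rational(-12929, 1325)), Rational(1, 7647)) = Mul(Rational(56326071, 1325), Rational(1, 7647)) = Rational(18775357, 3377425)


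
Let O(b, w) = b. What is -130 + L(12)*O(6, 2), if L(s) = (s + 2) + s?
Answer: 26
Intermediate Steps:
L(s) = 2 + 2*s (L(s) = (2 + s) + s = 2 + 2*s)
-130 + L(12)*O(6, 2) = -130 + (2 + 2*12)*6 = -130 + (2 + 24)*6 = -130 + 26*6 = -130 + 156 = 26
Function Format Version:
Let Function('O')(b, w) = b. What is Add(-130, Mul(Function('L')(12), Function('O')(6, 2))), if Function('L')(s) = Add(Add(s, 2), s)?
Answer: 26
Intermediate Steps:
Function('L')(s) = Add(2, Mul(2, s)) (Function('L')(s) = Add(Add(2, s), s) = Add(2, Mul(2, s)))
Add(-130, Mul(Function('L')(12), Function('O')(6, 2))) = Add(-130, Mul(Add(2, Mul(2, 12)), 6)) = Add(-130, Mul(Add(2, 24), 6)) = Add(-130, Mul(26, 6)) = Add(-130, 156) = 26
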